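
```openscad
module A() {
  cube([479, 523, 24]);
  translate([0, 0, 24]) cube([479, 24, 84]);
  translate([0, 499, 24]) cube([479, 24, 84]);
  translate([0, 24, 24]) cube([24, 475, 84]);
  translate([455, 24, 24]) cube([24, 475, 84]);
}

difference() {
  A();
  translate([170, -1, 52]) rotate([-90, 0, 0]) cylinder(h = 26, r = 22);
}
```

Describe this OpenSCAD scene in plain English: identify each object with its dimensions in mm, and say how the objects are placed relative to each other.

A is an open storage box with external size 479×523×108 mm and wall thickness 24 mm (the base is also 24 mm thick). The base covers the whole footprint; the four walls stand on the base, with the y-facing walls full-width and the x-facing walls fitting between their inner faces.

The open box has a circular hole of radius 22 mm through its front wall, centred at (x = 170, z = 52).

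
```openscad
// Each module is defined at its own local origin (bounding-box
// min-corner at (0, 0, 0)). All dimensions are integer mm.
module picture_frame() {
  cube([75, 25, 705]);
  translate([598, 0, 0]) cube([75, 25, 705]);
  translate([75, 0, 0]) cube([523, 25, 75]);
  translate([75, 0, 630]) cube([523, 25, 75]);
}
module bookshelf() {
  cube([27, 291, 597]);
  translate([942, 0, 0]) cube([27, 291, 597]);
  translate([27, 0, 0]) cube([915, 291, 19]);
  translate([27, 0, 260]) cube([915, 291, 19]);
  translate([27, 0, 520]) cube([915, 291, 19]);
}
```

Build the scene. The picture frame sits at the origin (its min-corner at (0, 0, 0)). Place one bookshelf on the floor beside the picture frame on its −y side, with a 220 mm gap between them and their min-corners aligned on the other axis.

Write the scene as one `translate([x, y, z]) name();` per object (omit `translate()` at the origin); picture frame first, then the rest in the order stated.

picture_frame();
translate([0, -511, 0]) bookshelf();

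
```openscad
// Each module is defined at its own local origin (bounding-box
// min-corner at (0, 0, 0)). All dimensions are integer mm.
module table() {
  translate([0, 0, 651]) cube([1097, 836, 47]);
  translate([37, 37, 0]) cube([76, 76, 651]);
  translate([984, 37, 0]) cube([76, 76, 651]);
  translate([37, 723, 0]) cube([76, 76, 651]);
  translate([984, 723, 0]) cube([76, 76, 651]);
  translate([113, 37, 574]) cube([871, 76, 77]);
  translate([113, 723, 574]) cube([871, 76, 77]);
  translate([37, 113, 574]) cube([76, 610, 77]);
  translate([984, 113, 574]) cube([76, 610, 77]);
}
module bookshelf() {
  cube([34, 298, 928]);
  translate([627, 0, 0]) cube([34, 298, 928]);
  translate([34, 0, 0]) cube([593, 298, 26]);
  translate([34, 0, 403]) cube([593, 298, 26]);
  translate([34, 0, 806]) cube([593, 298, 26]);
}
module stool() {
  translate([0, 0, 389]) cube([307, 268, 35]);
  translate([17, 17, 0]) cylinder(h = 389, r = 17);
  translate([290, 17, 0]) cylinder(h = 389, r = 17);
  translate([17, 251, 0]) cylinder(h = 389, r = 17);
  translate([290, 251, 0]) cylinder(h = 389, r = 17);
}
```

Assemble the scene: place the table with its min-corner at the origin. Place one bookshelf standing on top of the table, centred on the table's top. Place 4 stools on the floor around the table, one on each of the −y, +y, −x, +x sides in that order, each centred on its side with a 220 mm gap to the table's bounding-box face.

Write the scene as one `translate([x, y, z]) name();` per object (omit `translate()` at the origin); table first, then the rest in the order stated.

table();
translate([218, 269, 698]) bookshelf();
translate([395, -488, 0]) stool();
translate([395, 1056, 0]) stool();
translate([-527, 284, 0]) stool();
translate([1317, 284, 0]) stool();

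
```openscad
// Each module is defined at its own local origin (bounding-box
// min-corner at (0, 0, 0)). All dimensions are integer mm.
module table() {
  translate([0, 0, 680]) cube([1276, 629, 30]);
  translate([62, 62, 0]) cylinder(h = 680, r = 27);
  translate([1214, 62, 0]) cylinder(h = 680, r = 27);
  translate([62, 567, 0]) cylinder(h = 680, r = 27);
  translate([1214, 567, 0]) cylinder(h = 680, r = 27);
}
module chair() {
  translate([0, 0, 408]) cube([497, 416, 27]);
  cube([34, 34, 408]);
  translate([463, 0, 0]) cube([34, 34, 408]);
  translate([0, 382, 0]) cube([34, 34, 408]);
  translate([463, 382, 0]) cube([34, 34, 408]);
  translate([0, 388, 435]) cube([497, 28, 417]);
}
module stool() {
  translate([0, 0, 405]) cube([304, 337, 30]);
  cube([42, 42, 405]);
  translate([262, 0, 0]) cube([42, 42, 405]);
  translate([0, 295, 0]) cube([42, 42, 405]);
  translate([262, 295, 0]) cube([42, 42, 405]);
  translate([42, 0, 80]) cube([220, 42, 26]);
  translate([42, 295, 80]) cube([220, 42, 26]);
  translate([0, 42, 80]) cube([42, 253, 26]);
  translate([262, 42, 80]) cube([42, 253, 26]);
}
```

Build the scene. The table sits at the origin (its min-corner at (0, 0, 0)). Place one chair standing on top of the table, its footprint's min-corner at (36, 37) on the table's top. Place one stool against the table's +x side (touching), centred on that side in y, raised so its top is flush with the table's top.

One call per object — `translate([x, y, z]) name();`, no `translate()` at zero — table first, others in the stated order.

table();
translate([36, 37, 710]) chair();
translate([1276, 146, 275]) stool();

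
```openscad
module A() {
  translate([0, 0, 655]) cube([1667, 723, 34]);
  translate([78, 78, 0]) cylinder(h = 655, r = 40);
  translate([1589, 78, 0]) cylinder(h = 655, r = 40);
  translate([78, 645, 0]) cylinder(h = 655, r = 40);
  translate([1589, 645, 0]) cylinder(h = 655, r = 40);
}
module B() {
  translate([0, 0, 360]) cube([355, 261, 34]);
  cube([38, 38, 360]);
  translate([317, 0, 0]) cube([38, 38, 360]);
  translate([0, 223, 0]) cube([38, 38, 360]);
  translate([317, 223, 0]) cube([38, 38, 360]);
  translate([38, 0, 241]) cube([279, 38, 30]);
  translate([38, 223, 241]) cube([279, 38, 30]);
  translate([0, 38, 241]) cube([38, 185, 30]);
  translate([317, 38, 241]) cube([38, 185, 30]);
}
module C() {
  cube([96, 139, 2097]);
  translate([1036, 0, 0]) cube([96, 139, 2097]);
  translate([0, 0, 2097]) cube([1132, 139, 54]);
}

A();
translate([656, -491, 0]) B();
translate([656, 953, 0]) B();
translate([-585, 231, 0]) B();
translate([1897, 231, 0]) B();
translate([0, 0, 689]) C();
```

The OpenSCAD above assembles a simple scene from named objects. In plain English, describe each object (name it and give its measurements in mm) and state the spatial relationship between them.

A is a table with a 1667×723 mm rectangular top, 34 mm thick, top surface at z = 689 mm, supported by four round legs of 80 mm diameter, each leg's bounding box inset 38 mm from the nearest pair of top edges, running from the floor.

B is a four-legged stool. The seat is 355×261 mm, 34 mm thick, top at z = 394 mm. It stands on four square legs, each 38×38 mm in cross-section, from z = 0 to the seat underside, each flush with a corner of the seat. Four stretchers, 38 mm wide and 30 mm tall, connect adjacent legs with their undersides at z = 241 mm, each running between the inner faces of the legs it joins and aligned with the legs' outer faces on the other axis.

C is a rectangular door frame: two vertical jambs of 96×139 mm section, 2097 mm tall, with a clear opening 940 mm wide between their inner faces. A header 54 mm tall and 139 mm deep lies on top of the jambs and spans the full outside width.

Four stools sit around the table at the −y, +y, −x, +x sides. The door frame is on top of the table.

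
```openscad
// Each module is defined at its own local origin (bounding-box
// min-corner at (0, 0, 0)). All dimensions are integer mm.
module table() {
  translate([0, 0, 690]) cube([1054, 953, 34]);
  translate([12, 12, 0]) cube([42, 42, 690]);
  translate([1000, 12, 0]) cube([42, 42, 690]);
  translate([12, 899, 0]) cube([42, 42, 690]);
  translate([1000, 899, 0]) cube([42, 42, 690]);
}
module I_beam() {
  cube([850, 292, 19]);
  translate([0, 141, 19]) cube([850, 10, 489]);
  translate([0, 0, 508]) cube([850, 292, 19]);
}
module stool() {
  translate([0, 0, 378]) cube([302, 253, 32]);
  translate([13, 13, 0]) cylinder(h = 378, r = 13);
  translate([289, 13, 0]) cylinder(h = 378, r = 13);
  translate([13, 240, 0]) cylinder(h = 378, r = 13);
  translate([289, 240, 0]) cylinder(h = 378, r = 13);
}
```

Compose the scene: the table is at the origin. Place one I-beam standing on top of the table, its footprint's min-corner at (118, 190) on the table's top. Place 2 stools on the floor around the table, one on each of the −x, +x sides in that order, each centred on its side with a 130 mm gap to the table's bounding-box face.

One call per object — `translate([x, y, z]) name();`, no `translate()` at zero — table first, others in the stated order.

table();
translate([118, 190, 724]) I_beam();
translate([-432, 350, 0]) stool();
translate([1184, 350, 0]) stool();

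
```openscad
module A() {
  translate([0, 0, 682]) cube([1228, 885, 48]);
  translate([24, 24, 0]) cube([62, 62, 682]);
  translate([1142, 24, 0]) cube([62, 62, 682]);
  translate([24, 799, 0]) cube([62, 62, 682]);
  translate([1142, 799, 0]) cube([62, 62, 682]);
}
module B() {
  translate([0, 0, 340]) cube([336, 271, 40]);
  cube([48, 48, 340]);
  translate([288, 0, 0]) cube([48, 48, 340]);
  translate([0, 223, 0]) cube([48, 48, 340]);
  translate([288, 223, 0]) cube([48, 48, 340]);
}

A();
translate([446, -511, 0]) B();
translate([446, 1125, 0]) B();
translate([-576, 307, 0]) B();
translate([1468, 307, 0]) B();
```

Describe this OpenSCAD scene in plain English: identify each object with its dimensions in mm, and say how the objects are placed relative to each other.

A is a table: top 1228 mm (x) × 885 mm (y), 48 mm thick, upper face at z = 730 mm, on four 62×62 mm square legs, each inset 24 mm from the nearest pair of top edges, running from z = 0 to the bottom of the top.

B is a simple wooden stool: a rectangular seat 336 mm (x) by 271 mm (y), 40 mm thick, top face at z = 380 mm, on four square legs, each 48×48 mm in cross-section. The legs rest on z = 0, each flush with a corner of the seat.

Four stools sit around the table at the −y, +y, −x, +x sides.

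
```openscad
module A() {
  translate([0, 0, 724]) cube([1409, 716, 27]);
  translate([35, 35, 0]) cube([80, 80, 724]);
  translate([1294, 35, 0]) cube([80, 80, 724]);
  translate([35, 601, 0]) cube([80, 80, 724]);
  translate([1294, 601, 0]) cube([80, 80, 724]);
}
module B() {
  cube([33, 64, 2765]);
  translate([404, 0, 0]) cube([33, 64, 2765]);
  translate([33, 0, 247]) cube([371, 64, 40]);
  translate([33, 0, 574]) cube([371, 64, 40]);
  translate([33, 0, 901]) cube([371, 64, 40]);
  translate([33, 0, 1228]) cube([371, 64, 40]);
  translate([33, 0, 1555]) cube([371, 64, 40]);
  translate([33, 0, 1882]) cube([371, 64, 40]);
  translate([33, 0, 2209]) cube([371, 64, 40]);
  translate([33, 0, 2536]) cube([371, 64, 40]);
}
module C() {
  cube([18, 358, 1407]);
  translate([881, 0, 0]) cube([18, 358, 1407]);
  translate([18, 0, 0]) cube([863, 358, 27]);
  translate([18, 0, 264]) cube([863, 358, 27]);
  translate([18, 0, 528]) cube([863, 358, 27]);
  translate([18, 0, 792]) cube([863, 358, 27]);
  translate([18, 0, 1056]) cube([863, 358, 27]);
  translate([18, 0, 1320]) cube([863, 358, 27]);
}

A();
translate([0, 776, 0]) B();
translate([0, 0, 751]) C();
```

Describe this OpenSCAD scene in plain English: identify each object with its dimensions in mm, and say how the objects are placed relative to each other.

A is a table with a 1409×716 mm rectangular top, 27 mm thick, top surface at z = 751 mm, supported by four 80×80 mm square legs, each inset 35 mm from the nearest pair of top edges, running from the floor.

B is a straight ladder. Two 33×64 mm vertical rails, 2765 mm tall, stand 437 mm apart (outside-to-outside) with their front faces coplanar on the −y side. 8 rungs, each 64 mm deep and 40 mm tall, span between the inner faces of the rails, front faces flush with the rails. The lowest rung's underside is at z = 247 mm and rungs are spaced 327 mm apart (underside to underside).

C is a bookshelf 899 mm wide overall, 358 mm deep and 1407 mm tall. The two sides are 18 mm thick vertical panels. 6 horizontal shelves of 27 mm thickness span between the inner faces of the sides; the lowest shelf sits on the floor and shelves are stacked with a clear vertical gap of 237 mm between each pair.

The ladder is on the floor beside the table on its +y side. The bookshelf is on top of the table.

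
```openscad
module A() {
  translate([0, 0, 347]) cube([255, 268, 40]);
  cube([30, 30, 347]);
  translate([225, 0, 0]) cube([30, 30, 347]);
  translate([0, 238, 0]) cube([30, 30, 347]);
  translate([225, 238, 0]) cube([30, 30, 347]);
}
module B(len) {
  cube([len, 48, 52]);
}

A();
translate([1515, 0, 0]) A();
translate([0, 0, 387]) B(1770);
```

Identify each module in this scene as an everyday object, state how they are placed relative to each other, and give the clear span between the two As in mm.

Second stool starts at x = 1515; first ends at x = 255; clear span = 1515 − 255 = 1260 mm.

A is a stool. B is a beam. A beam spans the tops of two stools. The clear span between the two stools is 1260 mm.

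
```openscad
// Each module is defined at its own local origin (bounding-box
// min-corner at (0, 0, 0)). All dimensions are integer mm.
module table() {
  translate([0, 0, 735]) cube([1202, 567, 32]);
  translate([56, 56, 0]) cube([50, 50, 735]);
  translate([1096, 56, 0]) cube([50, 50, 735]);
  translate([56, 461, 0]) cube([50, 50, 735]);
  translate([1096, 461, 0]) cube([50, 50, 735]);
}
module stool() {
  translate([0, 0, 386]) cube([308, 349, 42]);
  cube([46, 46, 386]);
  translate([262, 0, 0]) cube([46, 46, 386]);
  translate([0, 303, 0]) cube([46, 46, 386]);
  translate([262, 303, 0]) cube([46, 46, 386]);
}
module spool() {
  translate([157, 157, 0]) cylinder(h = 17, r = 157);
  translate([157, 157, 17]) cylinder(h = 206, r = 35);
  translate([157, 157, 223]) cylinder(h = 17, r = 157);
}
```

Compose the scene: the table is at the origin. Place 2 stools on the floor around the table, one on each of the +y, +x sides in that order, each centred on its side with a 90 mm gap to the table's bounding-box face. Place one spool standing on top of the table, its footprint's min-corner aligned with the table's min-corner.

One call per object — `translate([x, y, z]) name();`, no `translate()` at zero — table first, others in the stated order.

table();
translate([447, 657, 0]) stool();
translate([1292, 109, 0]) stool();
translate([0, 0, 767]) spool();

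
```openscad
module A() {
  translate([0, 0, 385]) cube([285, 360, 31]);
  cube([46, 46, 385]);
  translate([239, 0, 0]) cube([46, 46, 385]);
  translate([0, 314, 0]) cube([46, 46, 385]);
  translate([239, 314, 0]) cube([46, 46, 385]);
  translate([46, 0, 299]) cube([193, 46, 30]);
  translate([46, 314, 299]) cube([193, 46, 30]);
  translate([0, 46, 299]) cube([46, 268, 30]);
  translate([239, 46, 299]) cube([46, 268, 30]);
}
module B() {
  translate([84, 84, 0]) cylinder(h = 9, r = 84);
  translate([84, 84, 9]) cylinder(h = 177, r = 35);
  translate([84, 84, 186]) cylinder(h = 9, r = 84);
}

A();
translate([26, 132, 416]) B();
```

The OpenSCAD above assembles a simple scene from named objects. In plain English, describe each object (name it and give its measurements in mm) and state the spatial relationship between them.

A is a four-legged stool. The seat is 285×360 mm, 31 mm thick, top at z = 416 mm. It stands on four square legs, each 46×46 mm in cross-section, from z = 0 to the seat underside, each flush with a corner of the seat. Four stretchers, 46 mm wide and 30 mm tall, connect adjacent legs with their undersides at z = 299 mm, each running between the inner faces of the legs it joins and aligned with the legs' outer faces on the other axis.

B is a spool: two coaxial disc flanges of radius 84 mm and thickness 9 mm, joined by a core cylinder of radius 35 mm and height 177 mm. The lower flange rests on z = 0 and the three cylinders share a vertical axis.

The spool is on top of the stool.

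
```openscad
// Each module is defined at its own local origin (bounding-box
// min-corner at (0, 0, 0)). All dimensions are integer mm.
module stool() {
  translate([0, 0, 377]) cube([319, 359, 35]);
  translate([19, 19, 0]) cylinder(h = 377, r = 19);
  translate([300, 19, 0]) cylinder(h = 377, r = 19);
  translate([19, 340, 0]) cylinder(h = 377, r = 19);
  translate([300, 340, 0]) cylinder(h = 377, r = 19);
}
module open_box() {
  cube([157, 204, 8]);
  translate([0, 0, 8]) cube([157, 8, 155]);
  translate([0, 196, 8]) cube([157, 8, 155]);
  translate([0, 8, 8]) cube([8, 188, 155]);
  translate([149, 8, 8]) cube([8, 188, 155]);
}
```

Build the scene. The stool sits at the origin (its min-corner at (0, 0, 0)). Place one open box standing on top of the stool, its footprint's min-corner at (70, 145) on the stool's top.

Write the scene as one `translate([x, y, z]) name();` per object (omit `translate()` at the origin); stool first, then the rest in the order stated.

stool();
translate([70, 145, 412]) open_box();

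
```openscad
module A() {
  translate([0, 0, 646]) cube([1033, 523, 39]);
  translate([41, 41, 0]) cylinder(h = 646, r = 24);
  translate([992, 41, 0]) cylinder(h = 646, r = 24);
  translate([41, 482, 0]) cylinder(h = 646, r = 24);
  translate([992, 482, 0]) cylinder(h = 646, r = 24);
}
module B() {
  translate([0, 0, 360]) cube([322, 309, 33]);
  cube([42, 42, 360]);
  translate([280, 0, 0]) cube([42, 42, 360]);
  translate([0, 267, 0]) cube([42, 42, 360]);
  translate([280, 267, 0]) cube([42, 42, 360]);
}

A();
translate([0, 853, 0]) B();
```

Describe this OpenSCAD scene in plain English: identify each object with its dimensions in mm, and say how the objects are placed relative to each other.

A is a table with a 1033×523 mm rectangular top, 39 mm thick, top surface at z = 685 mm, supported by four round legs of 48 mm diameter, each leg's bounding box inset 17 mm from the nearest pair of top edges, running from the floor.

B is a four-legged stool. The seat is 322×309 mm, 33 mm thick, top at z = 393 mm. It stands on four square legs, each 42×42 mm in cross-section, from z = 0 to the seat underside, each flush with a corner of the seat.

The stool is on the floor beside the table on its +y side.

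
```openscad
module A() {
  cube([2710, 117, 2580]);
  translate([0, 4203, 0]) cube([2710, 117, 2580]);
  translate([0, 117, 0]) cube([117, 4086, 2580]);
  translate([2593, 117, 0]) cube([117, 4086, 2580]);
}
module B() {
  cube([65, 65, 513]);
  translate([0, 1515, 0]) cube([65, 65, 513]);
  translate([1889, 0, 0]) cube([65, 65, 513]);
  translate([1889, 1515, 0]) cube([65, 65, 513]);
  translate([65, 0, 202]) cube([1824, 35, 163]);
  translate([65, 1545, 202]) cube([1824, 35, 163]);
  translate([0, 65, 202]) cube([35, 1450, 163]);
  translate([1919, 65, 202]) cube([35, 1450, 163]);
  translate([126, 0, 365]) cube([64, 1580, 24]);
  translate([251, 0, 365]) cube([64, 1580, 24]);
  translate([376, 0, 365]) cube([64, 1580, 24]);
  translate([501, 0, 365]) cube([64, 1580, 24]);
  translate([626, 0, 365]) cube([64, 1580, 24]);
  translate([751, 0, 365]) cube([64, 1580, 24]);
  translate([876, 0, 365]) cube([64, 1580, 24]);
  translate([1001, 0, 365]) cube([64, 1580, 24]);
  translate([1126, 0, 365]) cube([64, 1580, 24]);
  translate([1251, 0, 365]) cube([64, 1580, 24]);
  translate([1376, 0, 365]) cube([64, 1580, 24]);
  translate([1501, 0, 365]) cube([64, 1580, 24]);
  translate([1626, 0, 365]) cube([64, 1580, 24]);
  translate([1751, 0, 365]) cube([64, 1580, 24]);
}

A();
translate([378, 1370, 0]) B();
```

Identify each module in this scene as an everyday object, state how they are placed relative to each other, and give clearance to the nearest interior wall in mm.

A is a house frame. B is a bed frame. The bed frame sits inside the house frame, centred. The clearance to the nearest interior wall is 261 mm.

Clearances: x = 261, y = 1253; minimum 261 mm.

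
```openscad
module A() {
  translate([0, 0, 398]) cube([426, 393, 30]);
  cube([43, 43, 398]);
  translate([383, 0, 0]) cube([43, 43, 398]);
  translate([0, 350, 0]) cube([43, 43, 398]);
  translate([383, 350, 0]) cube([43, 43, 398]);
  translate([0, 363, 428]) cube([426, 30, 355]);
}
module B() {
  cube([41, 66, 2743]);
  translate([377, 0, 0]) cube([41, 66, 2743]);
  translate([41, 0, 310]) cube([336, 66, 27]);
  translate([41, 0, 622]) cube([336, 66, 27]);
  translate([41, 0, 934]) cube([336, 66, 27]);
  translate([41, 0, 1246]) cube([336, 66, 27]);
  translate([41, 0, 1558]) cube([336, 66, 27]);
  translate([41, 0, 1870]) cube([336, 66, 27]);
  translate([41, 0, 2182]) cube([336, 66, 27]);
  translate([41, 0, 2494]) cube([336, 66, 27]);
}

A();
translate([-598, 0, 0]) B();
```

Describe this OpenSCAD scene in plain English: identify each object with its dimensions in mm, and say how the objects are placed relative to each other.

A is a chair: 426×393 mm seat, 30 mm thick, top at z = 428 mm, on four 43 mm square corner legs flush with the seat edges. A 30 mm thick backrest slab spans the full seat width, extending 355 mm above the seat top, its back face flush with the seat's +y edge.

B is a straight ladder. Two 41×66 mm vertical rails, 2743 mm tall, stand 418 mm apart (outside-to-outside) with their front faces coplanar on the −y side. 8 rungs, each 66 mm deep and 27 mm tall, span between the inner faces of the rails, front faces flush with the rails. The lowest rung's underside is at z = 310 mm and rungs are spaced 312 mm apart (underside to underside).

The ladder is on the floor beside the chair on its −x side.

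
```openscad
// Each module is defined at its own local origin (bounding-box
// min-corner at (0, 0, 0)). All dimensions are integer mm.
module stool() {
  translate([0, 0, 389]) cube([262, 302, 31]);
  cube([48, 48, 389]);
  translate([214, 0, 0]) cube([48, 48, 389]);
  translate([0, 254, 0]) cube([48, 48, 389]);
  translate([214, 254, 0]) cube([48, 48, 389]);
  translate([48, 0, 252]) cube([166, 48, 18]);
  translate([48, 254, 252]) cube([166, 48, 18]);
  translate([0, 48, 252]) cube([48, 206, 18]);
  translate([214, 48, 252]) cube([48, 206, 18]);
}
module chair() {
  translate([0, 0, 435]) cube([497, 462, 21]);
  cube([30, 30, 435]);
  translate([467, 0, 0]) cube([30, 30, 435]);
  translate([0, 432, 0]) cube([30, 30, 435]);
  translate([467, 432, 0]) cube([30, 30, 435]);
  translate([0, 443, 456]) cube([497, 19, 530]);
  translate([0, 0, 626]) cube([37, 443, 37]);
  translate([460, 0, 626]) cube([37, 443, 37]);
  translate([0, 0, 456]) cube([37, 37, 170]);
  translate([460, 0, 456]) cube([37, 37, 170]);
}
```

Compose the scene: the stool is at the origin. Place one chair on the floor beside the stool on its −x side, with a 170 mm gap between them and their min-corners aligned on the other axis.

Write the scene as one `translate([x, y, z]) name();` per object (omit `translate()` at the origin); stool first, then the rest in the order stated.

stool();
translate([-667, 0, 0]) chair();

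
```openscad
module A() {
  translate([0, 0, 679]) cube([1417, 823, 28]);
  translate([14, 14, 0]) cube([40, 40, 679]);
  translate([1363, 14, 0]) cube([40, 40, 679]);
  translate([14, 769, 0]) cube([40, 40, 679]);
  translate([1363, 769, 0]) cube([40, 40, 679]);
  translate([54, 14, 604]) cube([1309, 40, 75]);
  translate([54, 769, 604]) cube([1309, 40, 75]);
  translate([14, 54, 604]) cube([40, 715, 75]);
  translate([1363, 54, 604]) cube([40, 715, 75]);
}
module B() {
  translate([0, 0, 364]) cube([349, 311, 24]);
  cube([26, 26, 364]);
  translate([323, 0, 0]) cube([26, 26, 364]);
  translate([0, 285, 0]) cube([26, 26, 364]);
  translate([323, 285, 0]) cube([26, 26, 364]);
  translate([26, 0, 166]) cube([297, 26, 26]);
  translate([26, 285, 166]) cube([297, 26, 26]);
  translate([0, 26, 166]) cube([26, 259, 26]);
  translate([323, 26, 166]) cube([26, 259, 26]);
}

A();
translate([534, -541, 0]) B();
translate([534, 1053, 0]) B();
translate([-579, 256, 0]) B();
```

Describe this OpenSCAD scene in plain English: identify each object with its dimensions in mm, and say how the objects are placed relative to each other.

A is a table: top 1417 mm (x) × 823 mm (y), 28 mm thick, upper face at z = 707 mm, on four 40×40 mm square legs, each inset 14 mm from the nearest pair of top edges, running from z = 0 to the bottom of the top. Four apron rails, 40 mm thick and 75 mm tall, run between adjacent legs with their top edges flush with the underside of the top and their outer faces flush with the legs' outer faces.

B is a four-legged stool. The seat is 349×311 mm, 24 mm thick, top at z = 388 mm. It stands on four square legs, each 26×26 mm in cross-section, from z = 0 to the seat underside, each flush with a corner of the seat. Four stretchers, 26 mm wide and 26 mm tall, connect adjacent legs with their undersides at z = 166 mm, each running between the inner faces of the legs it joins and aligned with the legs' outer faces on the other axis.

Three stools sit around the table at the −y, +y, −x sides.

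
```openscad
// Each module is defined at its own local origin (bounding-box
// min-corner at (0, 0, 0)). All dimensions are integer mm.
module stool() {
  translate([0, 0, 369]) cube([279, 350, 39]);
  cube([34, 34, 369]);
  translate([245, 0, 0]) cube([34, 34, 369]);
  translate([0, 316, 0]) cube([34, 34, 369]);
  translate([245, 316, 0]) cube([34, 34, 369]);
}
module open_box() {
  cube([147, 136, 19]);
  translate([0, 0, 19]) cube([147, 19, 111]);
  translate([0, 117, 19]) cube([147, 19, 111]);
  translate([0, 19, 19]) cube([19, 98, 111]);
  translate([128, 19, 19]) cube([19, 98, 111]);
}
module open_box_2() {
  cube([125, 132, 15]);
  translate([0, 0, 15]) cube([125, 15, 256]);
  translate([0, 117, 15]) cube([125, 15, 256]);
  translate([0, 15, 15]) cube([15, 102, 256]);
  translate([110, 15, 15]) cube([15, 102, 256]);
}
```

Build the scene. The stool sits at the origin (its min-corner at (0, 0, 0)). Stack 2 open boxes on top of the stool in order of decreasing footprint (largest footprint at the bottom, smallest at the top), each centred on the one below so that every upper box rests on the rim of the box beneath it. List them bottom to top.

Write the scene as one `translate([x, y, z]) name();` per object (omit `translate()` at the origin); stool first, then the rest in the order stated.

stool();
translate([66, 107, 408]) open_box();
translate([77, 109, 538]) open_box_2();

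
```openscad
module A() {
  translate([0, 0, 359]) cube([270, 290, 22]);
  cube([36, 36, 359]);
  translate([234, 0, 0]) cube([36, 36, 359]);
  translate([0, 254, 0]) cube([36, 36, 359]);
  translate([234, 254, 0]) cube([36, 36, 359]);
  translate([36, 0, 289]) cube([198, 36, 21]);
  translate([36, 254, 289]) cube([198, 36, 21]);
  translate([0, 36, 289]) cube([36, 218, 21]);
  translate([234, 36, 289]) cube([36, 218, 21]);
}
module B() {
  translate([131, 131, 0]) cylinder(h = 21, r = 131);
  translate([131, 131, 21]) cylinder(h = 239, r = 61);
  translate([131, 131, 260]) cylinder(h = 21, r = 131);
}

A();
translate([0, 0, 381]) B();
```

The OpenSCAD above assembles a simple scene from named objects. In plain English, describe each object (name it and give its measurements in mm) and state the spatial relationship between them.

A is a simple wooden stool: a rectangular seat 270 mm (x) by 290 mm (y), 22 mm thick, top face at z = 381 mm, on four square legs, each 36×36 mm in cross-section. The legs rest on z = 0, each flush with a corner of the seat. Four stretchers, 36 mm wide and 21 mm tall, connect adjacent legs with their undersides at z = 289 mm, each running between the inner faces of the legs it joins and aligned with the legs' outer faces on the other axis.

B is a spool: two coaxial disc flanges of radius 131 mm and thickness 21 mm, joined by a core cylinder of radius 61 mm and height 239 mm. The lower flange rests on z = 0 and the three cylinders share a vertical axis.

The spool is on top of the stool.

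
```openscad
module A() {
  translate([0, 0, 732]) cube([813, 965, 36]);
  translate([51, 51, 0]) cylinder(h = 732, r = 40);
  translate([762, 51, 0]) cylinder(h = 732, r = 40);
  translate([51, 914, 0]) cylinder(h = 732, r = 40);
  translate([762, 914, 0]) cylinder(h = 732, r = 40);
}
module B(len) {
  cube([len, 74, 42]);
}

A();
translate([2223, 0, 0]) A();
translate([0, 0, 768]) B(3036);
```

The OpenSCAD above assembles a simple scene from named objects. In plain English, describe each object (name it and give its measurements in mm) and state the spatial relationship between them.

A is a table with a 813×965 mm rectangular top, 36 mm thick, top surface at z = 768 mm, supported by four round legs of 80 mm diameter, each leg's bounding box inset 11 mm from the nearest pair of top edges, running from the floor.

B is a rectangular beam 3036 mm long (x), 74 mm deep (y), 42 mm thick (z).

The beam spans the tops of two tables placed 1410 mm apart, resting at z = 768 mm.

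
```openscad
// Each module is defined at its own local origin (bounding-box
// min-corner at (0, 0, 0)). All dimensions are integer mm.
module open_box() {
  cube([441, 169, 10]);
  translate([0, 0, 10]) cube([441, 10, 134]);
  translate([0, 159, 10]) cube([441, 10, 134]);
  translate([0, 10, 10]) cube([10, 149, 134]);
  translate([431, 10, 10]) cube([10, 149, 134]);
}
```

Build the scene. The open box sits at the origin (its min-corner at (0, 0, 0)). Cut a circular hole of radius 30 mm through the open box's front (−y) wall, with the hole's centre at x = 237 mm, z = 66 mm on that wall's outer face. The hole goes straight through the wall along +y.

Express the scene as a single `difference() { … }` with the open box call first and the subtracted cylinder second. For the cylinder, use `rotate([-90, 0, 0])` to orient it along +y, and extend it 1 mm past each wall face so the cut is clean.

difference() {
  open_box();
  translate([237, -1, 66]) rotate([-90, 0, 0]) cylinder(h = 12, r = 30);
}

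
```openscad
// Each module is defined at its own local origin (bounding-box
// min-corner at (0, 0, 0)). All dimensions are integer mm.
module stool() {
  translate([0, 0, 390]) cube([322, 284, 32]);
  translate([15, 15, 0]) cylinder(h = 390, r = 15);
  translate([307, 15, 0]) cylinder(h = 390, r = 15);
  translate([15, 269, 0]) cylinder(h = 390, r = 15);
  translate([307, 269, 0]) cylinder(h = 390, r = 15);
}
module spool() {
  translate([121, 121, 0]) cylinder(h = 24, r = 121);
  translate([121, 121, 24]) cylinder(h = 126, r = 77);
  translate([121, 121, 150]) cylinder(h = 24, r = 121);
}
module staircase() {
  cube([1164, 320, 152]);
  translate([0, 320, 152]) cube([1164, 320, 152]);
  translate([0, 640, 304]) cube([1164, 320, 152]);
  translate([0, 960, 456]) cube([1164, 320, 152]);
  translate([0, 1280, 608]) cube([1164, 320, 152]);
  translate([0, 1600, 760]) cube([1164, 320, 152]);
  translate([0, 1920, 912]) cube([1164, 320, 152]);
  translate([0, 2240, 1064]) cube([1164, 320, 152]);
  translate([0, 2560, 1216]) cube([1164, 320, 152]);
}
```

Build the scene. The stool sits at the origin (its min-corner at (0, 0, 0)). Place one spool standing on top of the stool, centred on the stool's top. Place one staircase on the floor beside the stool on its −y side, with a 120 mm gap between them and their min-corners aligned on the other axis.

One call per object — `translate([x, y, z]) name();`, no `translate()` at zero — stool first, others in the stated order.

stool();
translate([40, 21, 422]) spool();
translate([0, -3000, 0]) staircase();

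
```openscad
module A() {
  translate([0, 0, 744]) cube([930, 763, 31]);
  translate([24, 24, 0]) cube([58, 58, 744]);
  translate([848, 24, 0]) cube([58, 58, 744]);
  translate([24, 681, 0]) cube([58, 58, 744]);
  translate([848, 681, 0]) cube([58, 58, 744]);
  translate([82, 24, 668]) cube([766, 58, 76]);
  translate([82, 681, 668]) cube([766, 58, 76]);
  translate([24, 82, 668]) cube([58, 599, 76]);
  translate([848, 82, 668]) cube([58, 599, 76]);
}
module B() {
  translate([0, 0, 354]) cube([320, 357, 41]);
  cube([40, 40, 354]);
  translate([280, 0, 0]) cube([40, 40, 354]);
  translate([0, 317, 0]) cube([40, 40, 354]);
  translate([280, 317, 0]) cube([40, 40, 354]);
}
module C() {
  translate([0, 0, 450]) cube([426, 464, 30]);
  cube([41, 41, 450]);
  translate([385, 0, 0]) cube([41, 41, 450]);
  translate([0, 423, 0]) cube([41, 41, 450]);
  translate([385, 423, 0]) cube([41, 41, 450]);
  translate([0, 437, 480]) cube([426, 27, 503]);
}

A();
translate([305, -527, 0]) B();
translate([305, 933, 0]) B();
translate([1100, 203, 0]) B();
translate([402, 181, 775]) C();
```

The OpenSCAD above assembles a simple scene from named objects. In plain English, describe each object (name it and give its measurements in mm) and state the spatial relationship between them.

A is a rectangular dining table. The top is 930×763×31 mm with its upper surface at z = 775 mm. It stands on four 58×58 mm square legs, each inset 24 mm from the nearest pair of top edges, running from the floor to the underside of the top. Four apron rails, 58 mm thick and 76 mm tall, run between adjacent legs with their top edges flush with the underside of the top and their outer faces flush with the legs' outer faces.

B is a four-legged stool. The seat is 320×357 mm, 41 mm thick, top at z = 395 mm. It stands on four square legs, each 40×40 mm in cross-section, from z = 0 to the seat underside, each flush with a corner of the seat.

C is a chair: 426×464 mm seat, 30 mm thick, top at z = 480 mm, on four 41 mm square corner legs flush with the seat edges. A 27 mm thick backrest slab spans the full seat width, extending 503 mm above the seat top, its back face flush with the seat's +y edge.

Three stools sit around the table at the −y, +y, +x sides. The chair is on top of the table.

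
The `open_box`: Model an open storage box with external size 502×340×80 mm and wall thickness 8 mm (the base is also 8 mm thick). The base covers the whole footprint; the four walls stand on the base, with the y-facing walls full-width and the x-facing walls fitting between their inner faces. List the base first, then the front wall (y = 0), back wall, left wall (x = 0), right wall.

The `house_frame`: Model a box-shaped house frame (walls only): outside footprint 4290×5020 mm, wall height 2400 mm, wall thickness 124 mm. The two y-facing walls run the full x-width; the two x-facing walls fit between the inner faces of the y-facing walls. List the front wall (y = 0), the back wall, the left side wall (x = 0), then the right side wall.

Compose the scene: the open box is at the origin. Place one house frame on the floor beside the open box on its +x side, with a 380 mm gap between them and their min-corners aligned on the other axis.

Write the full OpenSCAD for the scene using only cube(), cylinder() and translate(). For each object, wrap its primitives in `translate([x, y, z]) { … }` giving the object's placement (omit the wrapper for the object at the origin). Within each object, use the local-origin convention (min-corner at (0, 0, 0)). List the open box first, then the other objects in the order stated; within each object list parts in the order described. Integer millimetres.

cube([502, 340, 8]);
translate([0, 0, 8]) cube([502, 8, 72]);
translate([0, 332, 8]) cube([502, 8, 72]);
translate([0, 8, 8]) cube([8, 324, 72]);
translate([494, 8, 8]) cube([8, 324, 72]);
translate([882, 0, 0]) {
  cube([4290, 124, 2400]);
  translate([0, 4896, 0]) cube([4290, 124, 2400]);
  translate([0, 124, 0]) cube([124, 4772, 2400]);
  translate([4166, 124, 0]) cube([124, 4772, 2400]);
}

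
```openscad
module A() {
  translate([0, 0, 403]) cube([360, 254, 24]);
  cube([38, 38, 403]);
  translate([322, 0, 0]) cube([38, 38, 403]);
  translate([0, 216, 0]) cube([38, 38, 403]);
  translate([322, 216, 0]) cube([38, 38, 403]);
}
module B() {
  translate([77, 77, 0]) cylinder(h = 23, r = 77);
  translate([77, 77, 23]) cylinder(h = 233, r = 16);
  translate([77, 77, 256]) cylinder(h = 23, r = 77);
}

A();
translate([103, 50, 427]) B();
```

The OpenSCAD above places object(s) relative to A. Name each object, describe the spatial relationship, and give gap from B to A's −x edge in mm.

A is a stool. B is a spool. The spool is on top of the stool, centred. The gap from the spool to the stool's −x edge is 103 mm.

The spool's min-x is at 103; the stool's min-x is 0; gap = 103 mm.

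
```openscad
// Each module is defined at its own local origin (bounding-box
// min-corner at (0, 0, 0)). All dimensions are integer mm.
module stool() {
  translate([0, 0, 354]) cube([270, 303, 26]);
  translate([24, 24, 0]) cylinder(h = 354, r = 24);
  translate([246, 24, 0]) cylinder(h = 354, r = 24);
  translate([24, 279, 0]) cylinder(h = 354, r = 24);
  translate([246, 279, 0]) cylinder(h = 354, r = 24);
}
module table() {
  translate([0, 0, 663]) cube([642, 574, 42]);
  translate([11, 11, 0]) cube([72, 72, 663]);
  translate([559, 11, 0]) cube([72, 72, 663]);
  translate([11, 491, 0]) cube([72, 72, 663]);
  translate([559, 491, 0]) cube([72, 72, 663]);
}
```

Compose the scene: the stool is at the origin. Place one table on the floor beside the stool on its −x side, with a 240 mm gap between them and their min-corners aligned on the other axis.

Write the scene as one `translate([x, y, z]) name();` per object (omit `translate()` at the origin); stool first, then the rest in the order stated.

stool();
translate([-882, 0, 0]) table();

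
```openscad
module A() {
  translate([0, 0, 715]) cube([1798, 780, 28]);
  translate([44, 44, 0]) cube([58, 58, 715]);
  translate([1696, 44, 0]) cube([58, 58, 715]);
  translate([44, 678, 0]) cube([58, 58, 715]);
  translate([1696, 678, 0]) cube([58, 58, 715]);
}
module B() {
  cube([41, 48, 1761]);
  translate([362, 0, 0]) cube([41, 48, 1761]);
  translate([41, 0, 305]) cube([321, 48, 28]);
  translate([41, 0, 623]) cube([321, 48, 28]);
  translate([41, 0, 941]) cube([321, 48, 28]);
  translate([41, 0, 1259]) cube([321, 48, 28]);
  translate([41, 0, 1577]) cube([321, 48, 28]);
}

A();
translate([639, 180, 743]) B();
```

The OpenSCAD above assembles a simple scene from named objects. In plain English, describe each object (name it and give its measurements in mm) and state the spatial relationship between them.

A is a table with a 1798×780 mm rectangular top, 28 mm thick, top surface at z = 743 mm, supported by four 58×58 mm square legs, each inset 44 mm from the nearest pair of top edges, running from the floor.

B is a straight ladder. Two 41×48 mm vertical rails, 1761 mm tall, stand 403 mm apart (outside-to-outside) with their front faces coplanar on the −y side. 5 rungs, each 48 mm deep and 28 mm tall, span between the inner faces of the rails, front faces flush with the rails. The lowest rung's underside is at z = 305 mm and rungs are spaced 318 mm apart (underside to underside).

The ladder is on top of the table.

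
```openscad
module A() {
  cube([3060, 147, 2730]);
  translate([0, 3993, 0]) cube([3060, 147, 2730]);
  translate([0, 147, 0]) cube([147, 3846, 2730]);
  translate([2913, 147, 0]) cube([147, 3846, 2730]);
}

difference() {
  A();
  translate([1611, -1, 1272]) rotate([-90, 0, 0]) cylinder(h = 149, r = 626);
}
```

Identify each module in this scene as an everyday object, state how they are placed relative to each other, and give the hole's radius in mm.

The subtracted cylinder has r = 626 mm.

A is a house frame. The house frame has a circular hole through its front wall. The hole's radius is 626 mm.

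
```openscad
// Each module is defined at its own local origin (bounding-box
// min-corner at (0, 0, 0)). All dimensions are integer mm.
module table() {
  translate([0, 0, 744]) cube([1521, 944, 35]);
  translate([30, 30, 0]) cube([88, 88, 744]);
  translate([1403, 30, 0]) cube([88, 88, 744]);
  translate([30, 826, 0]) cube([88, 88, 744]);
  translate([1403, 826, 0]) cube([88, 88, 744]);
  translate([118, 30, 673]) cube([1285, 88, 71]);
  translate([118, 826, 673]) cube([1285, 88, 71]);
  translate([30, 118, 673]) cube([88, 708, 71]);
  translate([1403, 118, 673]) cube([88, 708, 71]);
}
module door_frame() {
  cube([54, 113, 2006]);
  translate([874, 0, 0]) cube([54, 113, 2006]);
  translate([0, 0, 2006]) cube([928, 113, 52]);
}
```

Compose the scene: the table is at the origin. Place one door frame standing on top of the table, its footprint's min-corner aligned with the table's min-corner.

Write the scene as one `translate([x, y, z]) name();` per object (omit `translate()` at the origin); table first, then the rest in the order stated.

table();
translate([0, 0, 779]) door_frame();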